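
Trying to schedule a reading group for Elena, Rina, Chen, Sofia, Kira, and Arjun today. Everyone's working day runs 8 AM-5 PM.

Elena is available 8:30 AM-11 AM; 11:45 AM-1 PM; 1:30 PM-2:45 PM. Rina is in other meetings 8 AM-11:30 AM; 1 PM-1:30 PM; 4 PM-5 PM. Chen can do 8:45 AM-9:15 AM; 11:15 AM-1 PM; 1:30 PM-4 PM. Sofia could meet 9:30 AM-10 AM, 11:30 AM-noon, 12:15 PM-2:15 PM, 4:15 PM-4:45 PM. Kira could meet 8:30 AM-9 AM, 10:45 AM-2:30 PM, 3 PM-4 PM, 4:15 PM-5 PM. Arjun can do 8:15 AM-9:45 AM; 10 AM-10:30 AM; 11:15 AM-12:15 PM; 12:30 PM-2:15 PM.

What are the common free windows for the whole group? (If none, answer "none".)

Elena free: 08:30-11:00, 11:45-13:00, 13:30-14:45.
Rina free: 11:30-13:00, 13:30-16:00 (invert busy blocks within the working day).
Chen free: 08:45-09:15, 11:15-13:00, 13:30-16:00.
Sofia free: 09:30-10:00, 11:30-12:00, 12:15-14:15, 16:15-16:45.
Kira free: 08:30-09:00, 10:45-14:30, 15:00-16:00, 16:15-17:00.
Arjun free: 08:15-09:45, 10:00-10:30, 11:15-12:15, 12:30-14:15.
Elena ∩ Rina: 11:45-13:00, 13:30-14:45.
Elena ∩ Rina ∩ Chen: 11:45-13:00, 13:30-14:45.
Elena ∩ Rina ∩ Chen ∩ Sofia: 11:45-12:00, 12:15-13:00, 13:30-14:15.
Elena ∩ Rina ∩ Chen ∩ Sofia ∩ Kira: 11:45-12:00, 12:15-13:00, 13:30-14:15.
Elena ∩ Rina ∩ Chen ∩ Sofia ∩ Kira ∩ Arjun: 11:45-12:00, 12:30-13:00, 13:30-14:15.
So the common availability across everyone is 11:45-12:00, 12:30-13:00, 13:30-14:15.

11:45-12:00, 12:30-13:00, 13:30-14:15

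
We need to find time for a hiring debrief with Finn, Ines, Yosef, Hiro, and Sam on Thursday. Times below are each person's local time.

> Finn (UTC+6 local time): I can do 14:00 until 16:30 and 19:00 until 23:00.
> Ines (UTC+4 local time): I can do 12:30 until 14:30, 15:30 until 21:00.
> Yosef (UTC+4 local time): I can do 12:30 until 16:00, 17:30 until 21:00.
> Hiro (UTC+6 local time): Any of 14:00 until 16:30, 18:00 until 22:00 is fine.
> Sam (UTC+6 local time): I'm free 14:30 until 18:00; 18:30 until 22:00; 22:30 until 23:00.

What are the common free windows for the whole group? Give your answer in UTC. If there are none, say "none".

08:30-10:30, 13:30-16:00

Finn in UTC: 08:00-10:30, 13:00-17:00 (subtract 6h to convert from UTC+6).
Ines in UTC: 08:30-10:30, 11:30-17:00 (subtract 4h to convert from UTC+4).
Yosef in UTC: 08:30-12:00, 13:30-17:00 (subtract 4h to convert from UTC+4).
Hiro in UTC: 08:00-10:30, 12:00-16:00 (subtract 6h to convert from UTC+6).
Sam in UTC: 08:30-12:00, 12:30-16:00, 16:30-17:00 (subtract 6h to convert from UTC+6).
Finn ∩ Ines: 08:30-10:30, 13:00-17:00.
Finn ∩ Ines ∩ Yosef: 08:30-10:30, 13:30-17:00.
Finn ∩ Ines ∩ Yosef ∩ Hiro: 08:30-10:30, 13:30-16:00.
Finn ∩ Ines ∩ Yosef ∩ Hiro ∩ Sam: 08:30-10:30, 13:30-16:00.
So the common availability across everyone is 08:30-10:30, 13:30-16:00.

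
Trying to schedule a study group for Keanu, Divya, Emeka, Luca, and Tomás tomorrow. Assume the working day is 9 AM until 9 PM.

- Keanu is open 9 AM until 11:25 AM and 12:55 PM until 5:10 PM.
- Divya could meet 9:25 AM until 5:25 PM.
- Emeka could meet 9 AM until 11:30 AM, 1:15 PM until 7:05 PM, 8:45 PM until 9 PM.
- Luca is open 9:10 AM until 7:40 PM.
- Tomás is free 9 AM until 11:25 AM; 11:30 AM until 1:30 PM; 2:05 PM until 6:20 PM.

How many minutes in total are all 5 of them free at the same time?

Keanu ∩ Divya: 09:25-11:25, 12:55-17:10.
Keanu ∩ Divya ∩ Emeka: 09:25-11:25, 13:15-17:10.
Keanu ∩ Divya ∩ Emeka ∩ Luca: 09:25-11:25, 13:15-17:10.
Keanu ∩ Divya ∩ Emeka ∩ Luca ∩ Tomás: 09:25-11:25, 13:15-13:30, 14:05-17:10.
Those are the intersection windows.
Summing the common windows: 120 + 15 + 185 = 320 minutes.

320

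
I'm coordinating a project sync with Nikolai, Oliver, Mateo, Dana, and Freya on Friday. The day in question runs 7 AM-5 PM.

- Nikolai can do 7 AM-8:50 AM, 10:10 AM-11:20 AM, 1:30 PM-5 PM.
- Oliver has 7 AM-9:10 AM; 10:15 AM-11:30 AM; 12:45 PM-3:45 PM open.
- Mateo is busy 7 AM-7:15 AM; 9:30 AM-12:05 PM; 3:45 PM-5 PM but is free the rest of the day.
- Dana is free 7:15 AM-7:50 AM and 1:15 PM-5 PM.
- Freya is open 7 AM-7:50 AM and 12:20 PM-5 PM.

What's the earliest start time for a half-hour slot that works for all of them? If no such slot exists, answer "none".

Nikolai free: 07:00-08:50, 10:10-11:20, 13:30-17:00.
Oliver free: 07:00-09:10, 10:15-11:30, 12:45-15:45.
Mateo free: 07:15-09:30, 12:05-15:45 (invert busy blocks within the working day).
Dana free: 07:15-07:50, 13:15-17:00.
Freya free: 07:00-07:50, 12:20-17:00.
Nikolai ∩ Oliver: 07:00-08:50, 10:15-11:20, 13:30-15:45.
Nikolai ∩ Oliver ∩ Mateo: 07:15-08:50, 13:30-15:45.
Nikolai ∩ Oliver ∩ Mateo ∩ Dana: 07:15-07:50, 13:30-15:45.
Nikolai ∩ Oliver ∩ Mateo ∩ Dana ∩ Freya: 07:15-07:50, 13:30-15:45.
Those are the intersection windows.
The first common window of at least 30 minutes is 07:15-07:50, so the earliest start is 07:15.

07:15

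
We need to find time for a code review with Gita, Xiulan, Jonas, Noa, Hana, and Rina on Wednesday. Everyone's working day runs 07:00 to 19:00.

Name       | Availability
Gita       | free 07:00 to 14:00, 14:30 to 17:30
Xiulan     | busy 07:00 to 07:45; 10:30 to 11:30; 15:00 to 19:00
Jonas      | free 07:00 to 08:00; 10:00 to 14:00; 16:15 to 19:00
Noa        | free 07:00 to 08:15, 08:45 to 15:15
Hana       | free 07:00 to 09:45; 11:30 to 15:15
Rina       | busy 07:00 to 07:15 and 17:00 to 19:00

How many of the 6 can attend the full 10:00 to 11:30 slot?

Gita free: 07:00-14:00, 14:30-17:30.
Xiulan free: 07:45-10:30, 11:30-15:00 (invert busy blocks within the working day).
Jonas free: 07:00-08:00, 10:00-14:00, 16:15-19:00.
Noa free: 07:00-08:15, 08:45-15:15.
Hana free: 07:00-09:45, 11:30-15:15.
Rina free: 07:15-17:00 (invert busy blocks within the working day).
Gita, Jonas, Noa, and Rina can make the full 10:00-11:30 slot — that's 4.

4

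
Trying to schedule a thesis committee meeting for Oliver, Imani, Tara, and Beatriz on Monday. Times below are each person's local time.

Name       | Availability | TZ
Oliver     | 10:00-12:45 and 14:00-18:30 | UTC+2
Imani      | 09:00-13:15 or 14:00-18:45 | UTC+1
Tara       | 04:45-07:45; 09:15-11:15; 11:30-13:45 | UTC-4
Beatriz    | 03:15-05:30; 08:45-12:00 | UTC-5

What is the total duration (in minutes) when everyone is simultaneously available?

255

Oliver in UTC: 08:00-10:45, 12:00-16:30 (subtract 2h to convert from UTC+2).
Imani in UTC: 08:00-12:15, 13:00-17:45 (subtract 1h to convert from UTC+1).
Tara in UTC: 08:45-11:45, 13:15-15:15, 15:30-17:45 (add 4h to convert from UTC-4).
Beatriz in UTC: 08:15-10:30, 13:45-17:00 (add 5h to convert from UTC-5).
Oliver ∩ Imani: 08:00-10:45, 12:00-12:15, 13:00-16:30.
Oliver ∩ Imani ∩ Tara: 08:45-10:45, 13:15-15:15, 15:30-16:30.
Oliver ∩ Imani ∩ Tara ∩ Beatriz: 08:45-10:30, 13:45-15:15, 15:30-16:30.
So the common availability across everyone is 08:45-10:30, 13:45-15:15, 15:30-16:30.
Summing the common windows: 105 + 90 + 60 = 255 minutes.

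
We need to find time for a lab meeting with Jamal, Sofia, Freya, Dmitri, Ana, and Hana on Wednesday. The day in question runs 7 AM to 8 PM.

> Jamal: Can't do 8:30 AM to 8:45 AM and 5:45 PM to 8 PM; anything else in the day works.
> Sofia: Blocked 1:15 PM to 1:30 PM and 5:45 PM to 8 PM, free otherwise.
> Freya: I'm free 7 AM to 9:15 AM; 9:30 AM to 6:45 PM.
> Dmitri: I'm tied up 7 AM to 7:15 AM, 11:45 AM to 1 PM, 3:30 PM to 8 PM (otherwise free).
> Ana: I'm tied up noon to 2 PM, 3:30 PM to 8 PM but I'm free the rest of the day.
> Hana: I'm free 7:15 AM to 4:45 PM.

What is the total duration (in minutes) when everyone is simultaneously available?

330

Jamal free: 07:00-08:30, 08:45-17:45 (invert busy blocks within the working day).
Sofia free: 07:00-13:15, 13:30-17:45 (invert busy blocks within the working day).
Freya free: 07:00-09:15, 09:30-18:45.
Dmitri free: 07:15-11:45, 13:00-15:30 (invert busy blocks within the working day).
Ana free: 07:00-12:00, 14:00-15:30 (invert busy blocks within the working day).
Hana free: 07:15-16:45.
Jamal ∩ Sofia: 07:00-08:30, 08:45-13:15, 13:30-17:45.
Jamal ∩ Sofia ∩ Freya: 07:00-08:30, 08:45-09:15, 09:30-13:15, 13:30-17:45.
Jamal ∩ Sofia ∩ Freya ∩ Dmitri: 07:15-08:30, 08:45-09:15, 09:30-11:45, 13:00-13:15, 13:30-15:30.
Jamal ∩ Sofia ∩ Freya ∩ Dmitri ∩ Ana: 07:15-08:30, 08:45-09:15, 09:30-11:45, 14:00-15:30.
Jamal ∩ Sofia ∩ Freya ∩ Dmitri ∩ Ana ∩ Hana: 07:15-08:30, 08:45-09:15, 09:30-11:45, 14:00-15:30.
Those are the intersection windows.
Summing the common windows: 75 + 30 + 135 + 90 = 330 minutes.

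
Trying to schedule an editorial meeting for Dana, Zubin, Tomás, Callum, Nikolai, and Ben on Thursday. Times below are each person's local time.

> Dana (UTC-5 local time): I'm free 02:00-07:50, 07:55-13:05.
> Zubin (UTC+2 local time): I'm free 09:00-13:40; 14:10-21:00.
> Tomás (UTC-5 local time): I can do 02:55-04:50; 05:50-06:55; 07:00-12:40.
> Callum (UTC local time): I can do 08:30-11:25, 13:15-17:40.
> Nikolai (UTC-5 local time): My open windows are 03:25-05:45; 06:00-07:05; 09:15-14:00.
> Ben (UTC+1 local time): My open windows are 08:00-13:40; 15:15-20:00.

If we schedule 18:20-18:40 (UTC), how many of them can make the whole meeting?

Dana in UTC: 07:00-12:50, 12:55-18:05 (add 5h to convert from UTC-5).
Zubin in UTC: 07:00-11:40, 12:10-19:00 (subtract 2h to convert from UTC+2).
Tomás in UTC: 07:55-09:50, 10:50-11:55, 12:00-17:40 (add 5h to convert from UTC-5).
Callum in UTC: 08:30-11:25, 13:15-17:40.
Nikolai in UTC: 08:25-10:45, 11:00-12:05, 14:15-19:00 (add 5h to convert from UTC-5).
Ben in UTC: 07:00-12:40, 14:15-19:00 (subtract 1h to convert from UTC+1).
Zubin, Nikolai, and Ben can make the full 18:20-18:40 slot — that's 3.

3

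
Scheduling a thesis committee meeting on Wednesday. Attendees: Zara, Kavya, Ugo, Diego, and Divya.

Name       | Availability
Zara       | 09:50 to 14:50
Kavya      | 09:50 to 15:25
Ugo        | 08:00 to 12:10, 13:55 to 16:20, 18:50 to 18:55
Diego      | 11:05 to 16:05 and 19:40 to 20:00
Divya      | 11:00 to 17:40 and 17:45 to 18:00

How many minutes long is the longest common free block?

Zara ∩ Kavya: 09:50-14:50.
Zara ∩ Kavya ∩ Ugo: 09:50-12:10, 13:55-14:50.
Zara ∩ Kavya ∩ Ugo ∩ Diego: 11:05-12:10, 13:55-14:50.
Zara ∩ Kavya ∩ Ugo ∩ Diego ∩ Divya: 11:05-12:10, 13:55-14:50.
The longest is 11:05-12:10 at 65 minutes.

65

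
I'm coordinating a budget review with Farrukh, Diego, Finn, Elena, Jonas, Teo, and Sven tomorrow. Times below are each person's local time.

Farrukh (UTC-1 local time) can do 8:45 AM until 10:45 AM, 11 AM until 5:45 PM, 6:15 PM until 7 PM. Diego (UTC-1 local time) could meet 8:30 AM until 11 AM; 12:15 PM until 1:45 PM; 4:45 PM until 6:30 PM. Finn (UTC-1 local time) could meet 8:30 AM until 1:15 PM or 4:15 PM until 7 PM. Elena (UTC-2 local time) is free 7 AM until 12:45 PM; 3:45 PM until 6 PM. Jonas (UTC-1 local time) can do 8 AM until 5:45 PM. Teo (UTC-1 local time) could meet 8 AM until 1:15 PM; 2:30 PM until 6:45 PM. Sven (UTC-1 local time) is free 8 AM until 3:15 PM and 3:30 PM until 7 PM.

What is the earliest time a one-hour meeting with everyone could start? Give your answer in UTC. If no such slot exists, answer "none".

09:45

Farrukh in UTC: 09:45-11:45, 12:00-18:45, 19:15-20:00 (add 1h to convert from UTC-1).
Diego in UTC: 09:30-12:00, 13:15-14:45, 17:45-19:30 (add 1h to convert from UTC-1).
Finn in UTC: 09:30-14:15, 17:15-20:00 (add 1h to convert from UTC-1).
Elena in UTC: 09:00-14:45, 17:45-20:00 (add 2h to convert from UTC-2).
Jonas in UTC: 09:00-18:45 (add 1h to convert from UTC-1).
Teo in UTC: 09:00-14:15, 15:30-19:45 (add 1h to convert from UTC-1).
Sven in UTC: 09:00-16:15, 16:30-20:00 (add 1h to convert from UTC-1).
Farrukh ∩ Diego: 09:45-11:45, 13:15-14:45, 17:45-18:45, 19:15-19:30.
Farrukh ∩ Diego ∩ Finn: 09:45-11:45, 13:15-14:15, 17:45-18:45, 19:15-19:30.
Farrukh ∩ Diego ∩ Finn ∩ Elena: 09:45-11:45, 13:15-14:15, 17:45-18:45, 19:15-19:30.
Farrukh ∩ Diego ∩ Finn ∩ Elena ∩ Jonas: 09:45-11:45, 13:15-14:15, 17:45-18:45.
Farrukh ∩ Diego ∩ Finn ∩ Elena ∩ Jonas ∩ Teo: 09:45-11:45, 13:15-14:15, 17:45-18:45.
Farrukh ∩ Diego ∩ Finn ∩ Elena ∩ Jonas ∩ Teo ∩ Sven: 09:45-11:45, 13:15-14:15, 17:45-18:45.
Those are the intersection windows.
The first common window of at least 60 minutes is 09:45-11:45, so the earliest start is 09:45.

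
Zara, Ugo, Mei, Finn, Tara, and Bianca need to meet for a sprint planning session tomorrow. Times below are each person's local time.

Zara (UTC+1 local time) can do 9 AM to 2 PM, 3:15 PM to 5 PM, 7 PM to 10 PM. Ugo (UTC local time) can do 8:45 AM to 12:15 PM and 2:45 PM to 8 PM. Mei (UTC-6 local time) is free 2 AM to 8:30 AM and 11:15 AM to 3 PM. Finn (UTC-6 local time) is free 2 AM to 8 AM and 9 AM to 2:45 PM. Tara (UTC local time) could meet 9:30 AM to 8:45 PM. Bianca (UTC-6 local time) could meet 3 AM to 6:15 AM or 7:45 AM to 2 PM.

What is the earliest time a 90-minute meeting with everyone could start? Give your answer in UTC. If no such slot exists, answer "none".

Zara in UTC: 08:00-13:00, 14:15-16:00, 18:00-21:00 (subtract 1h to convert from UTC+1).
Ugo in UTC: 08:45-12:15, 14:45-20:00.
Mei in UTC: 08:00-14:30, 17:15-21:00 (add 6h to convert from UTC-6).
Finn in UTC: 08:00-14:00, 15:00-20:45 (add 6h to convert from UTC-6).
Tara in UTC: 09:30-20:45.
Bianca in UTC: 09:00-12:15, 13:45-20:00 (add 6h to convert from UTC-6).
Zara ∩ Ugo: 08:45-12:15, 14:45-16:00, 18:00-20:00.
Zara ∩ Ugo ∩ Mei: 08:45-12:15, 18:00-20:00.
Zara ∩ Ugo ∩ Mei ∩ Finn: 08:45-12:15, 18:00-20:00.
Zara ∩ Ugo ∩ Mei ∩ Finn ∩ Tara: 09:30-12:15, 18:00-20:00.
Zara ∩ Ugo ∩ Mei ∩ Finn ∩ Tara ∩ Bianca: 09:30-12:15, 18:00-20:00.
Those are the intersection windows.
The first common window of at least 90 minutes is 09:30-12:15, so the earliest start is 09:30.

09:30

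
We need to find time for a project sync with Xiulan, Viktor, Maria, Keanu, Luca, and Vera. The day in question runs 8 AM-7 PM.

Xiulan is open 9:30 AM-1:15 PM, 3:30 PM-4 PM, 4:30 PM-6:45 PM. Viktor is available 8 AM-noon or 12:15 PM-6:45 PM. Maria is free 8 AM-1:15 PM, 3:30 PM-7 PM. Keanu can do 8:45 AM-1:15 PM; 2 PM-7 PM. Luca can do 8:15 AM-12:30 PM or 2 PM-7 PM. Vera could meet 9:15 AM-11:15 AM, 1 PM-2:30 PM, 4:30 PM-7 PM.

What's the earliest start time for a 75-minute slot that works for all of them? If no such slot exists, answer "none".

09:30

Xiulan ∩ Viktor: 09:30-12:00, 12:15-13:15, 15:30-16:00, 16:30-18:45.
Xiulan ∩ Viktor ∩ Maria: 09:30-12:00, 12:15-13:15, 15:30-16:00, 16:30-18:45.
Xiulan ∩ Viktor ∩ Maria ∩ Keanu: 09:30-12:00, 12:15-13:15, 15:30-16:00, 16:30-18:45.
Xiulan ∩ Viktor ∩ Maria ∩ Keanu ∩ Luca: 09:30-12:00, 12:15-12:30, 15:30-16:00, 16:30-18:45.
Xiulan ∩ Viktor ∩ Maria ∩ Keanu ∩ Luca ∩ Vera: 09:30-11:15, 16:30-18:45.
The first common window of at least 75 minutes is 09:30-11:15, so the earliest start is 09:30.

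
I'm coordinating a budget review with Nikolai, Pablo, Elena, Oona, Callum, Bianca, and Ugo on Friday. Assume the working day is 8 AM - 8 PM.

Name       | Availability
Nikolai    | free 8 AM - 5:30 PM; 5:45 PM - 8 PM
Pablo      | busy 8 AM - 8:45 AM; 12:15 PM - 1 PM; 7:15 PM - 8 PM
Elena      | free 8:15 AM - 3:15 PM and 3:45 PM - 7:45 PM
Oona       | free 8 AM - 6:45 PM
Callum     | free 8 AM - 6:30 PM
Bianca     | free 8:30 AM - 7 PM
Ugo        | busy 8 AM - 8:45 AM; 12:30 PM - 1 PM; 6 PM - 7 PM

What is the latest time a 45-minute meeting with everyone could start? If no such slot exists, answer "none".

Nikolai free: 08:00-17:30, 17:45-20:00.
Pablo free: 08:45-12:15, 13:00-19:15 (invert busy blocks within the working day).
Elena free: 08:15-15:15, 15:45-19:45.
Oona free: 08:00-18:45.
Callum free: 08:00-18:30.
Bianca free: 08:30-19:00.
Ugo free: 08:45-12:30, 13:00-18:00, 19:00-20:00 (invert busy blocks within the working day).
Nikolai ∩ Pablo: 08:45-12:15, 13:00-17:30, 17:45-19:15.
Nikolai ∩ Pablo ∩ Elena: 08:45-12:15, 13:00-15:15, 15:45-17:30, 17:45-19:15.
Nikolai ∩ Pablo ∩ Elena ∩ Oona: 08:45-12:15, 13:00-15:15, 15:45-17:30, 17:45-18:45.
Nikolai ∩ Pablo ∩ Elena ∩ Oona ∩ Callum: 08:45-12:15, 13:00-15:15, 15:45-17:30, 17:45-18:30.
Nikolai ∩ Pablo ∩ Elena ∩ Oona ∩ Callum ∩ Bianca: 08:45-12:15, 13:00-15:15, 15:45-17:30, 17:45-18:30.
Nikolai ∩ Pablo ∩ Elena ∩ Oona ∩ Callum ∩ Bianca ∩ Ugo: 08:45-12:15, 13:00-15:15, 15:45-17:30, 17:45-18:00.
The last common window of at least 45 minutes is 15:45-17:30; a 45-minute meeting can start as late as 16:45 and still end by 17:30.

16:45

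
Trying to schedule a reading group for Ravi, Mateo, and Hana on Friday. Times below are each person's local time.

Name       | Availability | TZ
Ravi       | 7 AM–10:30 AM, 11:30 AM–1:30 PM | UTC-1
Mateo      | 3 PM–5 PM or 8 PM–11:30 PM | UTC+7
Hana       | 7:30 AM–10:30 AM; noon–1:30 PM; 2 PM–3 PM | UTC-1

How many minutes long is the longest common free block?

90

Ravi in UTC: 08:00-11:30, 12:30-14:30 (add 1h to convert from UTC-1).
Mateo in UTC: 08:00-10:00, 13:00-16:30 (subtract 7h to convert from UTC+7).
Hana in UTC: 08:30-11:30, 13:00-14:30, 15:00-16:00 (add 1h to convert from UTC-1).
Ravi ∩ Mateo: 08:00-10:00, 13:00-14:30.
Ravi ∩ Mateo ∩ Hana: 08:30-10:00, 13:00-14:30.
Those are the intersection windows.
The longest is 08:30-10:00 at 90 minutes.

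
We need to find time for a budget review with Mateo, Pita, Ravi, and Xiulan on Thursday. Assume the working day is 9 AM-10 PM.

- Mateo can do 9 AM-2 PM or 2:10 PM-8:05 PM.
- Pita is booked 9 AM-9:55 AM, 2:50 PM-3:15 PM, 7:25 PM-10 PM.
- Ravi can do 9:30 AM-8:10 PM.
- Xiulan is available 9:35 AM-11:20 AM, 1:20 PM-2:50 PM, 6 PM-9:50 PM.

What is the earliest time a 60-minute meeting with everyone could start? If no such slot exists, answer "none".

09:55

Mateo free: 09:00-14:00, 14:10-20:05.
Pita free: 09:55-14:50, 15:15-19:25 (invert busy blocks within the working day).
Ravi free: 09:30-20:10.
Xiulan free: 09:35-11:20, 13:20-14:50, 18:00-21:50.
Mateo ∩ Pita: 09:55-14:00, 14:10-14:50, 15:15-19:25.
Mateo ∩ Pita ∩ Ravi: 09:55-14:00, 14:10-14:50, 15:15-19:25.
Mateo ∩ Pita ∩ Ravi ∩ Xiulan: 09:55-11:20, 13:20-14:00, 14:10-14:50, 18:00-19:25.
The first common window of at least 60 minutes is 09:55-11:20, so the earliest start is 09:55.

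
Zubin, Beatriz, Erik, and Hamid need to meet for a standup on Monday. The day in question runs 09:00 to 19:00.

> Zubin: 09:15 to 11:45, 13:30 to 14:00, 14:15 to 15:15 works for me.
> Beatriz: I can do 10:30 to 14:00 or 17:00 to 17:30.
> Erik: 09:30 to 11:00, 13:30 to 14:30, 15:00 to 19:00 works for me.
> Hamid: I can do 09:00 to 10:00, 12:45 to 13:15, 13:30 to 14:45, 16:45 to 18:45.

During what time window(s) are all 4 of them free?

Zubin ∩ Beatriz: 10:30-11:45, 13:30-14:00.
Zubin ∩ Beatriz ∩ Erik: 10:30-11:00, 13:30-14:00.
Zubin ∩ Beatriz ∩ Erik ∩ Hamid: 13:30-14:00.

13:30-14:00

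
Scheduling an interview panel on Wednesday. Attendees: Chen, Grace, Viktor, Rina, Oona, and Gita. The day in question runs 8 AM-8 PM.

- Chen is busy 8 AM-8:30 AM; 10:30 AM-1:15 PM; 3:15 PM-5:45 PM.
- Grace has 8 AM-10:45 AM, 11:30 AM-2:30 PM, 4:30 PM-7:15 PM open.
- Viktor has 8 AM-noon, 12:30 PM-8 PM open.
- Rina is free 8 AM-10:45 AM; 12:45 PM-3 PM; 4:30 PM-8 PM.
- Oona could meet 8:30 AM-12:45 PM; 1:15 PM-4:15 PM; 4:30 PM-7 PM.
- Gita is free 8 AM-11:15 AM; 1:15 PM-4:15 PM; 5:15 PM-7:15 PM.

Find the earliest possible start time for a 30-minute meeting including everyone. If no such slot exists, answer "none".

Chen free: 08:30-10:30, 13:15-15:15, 17:45-20:00 (invert busy blocks within the working day).
Grace free: 08:00-10:45, 11:30-14:30, 16:30-19:15.
Viktor free: 08:00-12:00, 12:30-20:00.
Rina free: 08:00-10:45, 12:45-15:00, 16:30-20:00.
Oona free: 08:30-12:45, 13:15-16:15, 16:30-19:00.
Gita free: 08:00-11:15, 13:15-16:15, 17:15-19:15.
Chen ∩ Grace: 08:30-10:30, 13:15-14:30, 17:45-19:15.
Chen ∩ Grace ∩ Viktor: 08:30-10:30, 13:15-14:30, 17:45-19:15.
Chen ∩ Grace ∩ Viktor ∩ Rina: 08:30-10:30, 13:15-14:30, 17:45-19:15.
Chen ∩ Grace ∩ Viktor ∩ Rina ∩ Oona: 08:30-10:30, 13:15-14:30, 17:45-19:00.
Chen ∩ Grace ∩ Viktor ∩ Rina ∩ Oona ∩ Gita: 08:30-10:30, 13:15-14:30, 17:45-19:00.
The first common window of at least 30 minutes is 08:30-10:30, so the earliest start is 08:30.

08:30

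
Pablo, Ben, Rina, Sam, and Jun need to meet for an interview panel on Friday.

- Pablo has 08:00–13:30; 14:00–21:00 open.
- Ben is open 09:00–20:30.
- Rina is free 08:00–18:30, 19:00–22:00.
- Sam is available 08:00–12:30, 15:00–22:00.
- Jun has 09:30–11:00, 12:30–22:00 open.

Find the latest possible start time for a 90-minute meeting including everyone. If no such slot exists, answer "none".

19:00

Pablo ∩ Ben: 09:00-13:30, 14:00-20:30.
Pablo ∩ Ben ∩ Rina: 09:00-13:30, 14:00-18:30, 19:00-20:30.
Pablo ∩ Ben ∩ Rina ∩ Sam: 09:00-12:30, 15:00-18:30, 19:00-20:30.
Pablo ∩ Ben ∩ Rina ∩ Sam ∩ Jun: 09:30-11:00, 15:00-18:30, 19:00-20:30.
So the common availability across everyone is 09:30-11:00, 15:00-18:30, 19:00-20:30.
The last common window of at least 90 minutes is 19:00-20:30; a 90-minute meeting can start as late as 19:00 and still end by 20:30.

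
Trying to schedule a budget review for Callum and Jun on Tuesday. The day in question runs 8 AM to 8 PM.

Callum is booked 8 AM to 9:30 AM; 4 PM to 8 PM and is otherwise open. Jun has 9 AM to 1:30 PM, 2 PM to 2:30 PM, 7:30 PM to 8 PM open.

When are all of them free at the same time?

09:30-13:30, 14:00-14:30

Callum free: 09:30-16:00 (invert busy blocks within the working day).
Jun free: 09:00-13:30, 14:00-14:30, 19:30-20:00.
Callum ∩ Jun: 09:30-13:30, 14:00-14:30.
Those are the intersection windows.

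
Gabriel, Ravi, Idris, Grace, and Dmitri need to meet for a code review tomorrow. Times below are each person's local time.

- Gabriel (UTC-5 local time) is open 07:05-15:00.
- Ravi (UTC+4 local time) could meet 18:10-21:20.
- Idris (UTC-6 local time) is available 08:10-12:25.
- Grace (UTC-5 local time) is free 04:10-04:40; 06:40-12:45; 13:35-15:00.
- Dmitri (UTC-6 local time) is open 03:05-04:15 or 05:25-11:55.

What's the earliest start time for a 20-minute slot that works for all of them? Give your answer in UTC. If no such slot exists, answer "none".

14:10

Gabriel in UTC: 12:05-20:00 (add 5h to convert from UTC-5).
Ravi in UTC: 14:10-17:20 (subtract 4h to convert from UTC+4).
Idris in UTC: 14:10-18:25 (add 6h to convert from UTC-6).
Grace in UTC: 09:10-09:40, 11:40-17:45, 18:35-20:00 (add 5h to convert from UTC-5).
Dmitri in UTC: 09:05-10:15, 11:25-17:55 (add 6h to convert from UTC-6).
Gabriel ∩ Ravi: 14:10-17:20.
Gabriel ∩ Ravi ∩ Idris: 14:10-17:20.
Gabriel ∩ Ravi ∩ Idris ∩ Grace: 14:10-17:20.
Gabriel ∩ Ravi ∩ Idris ∩ Grace ∩ Dmitri: 14:10-17:20.
Those are the intersection windows.
The first common window of at least 20 minutes is 14:10-17:20, so the earliest start is 14:10.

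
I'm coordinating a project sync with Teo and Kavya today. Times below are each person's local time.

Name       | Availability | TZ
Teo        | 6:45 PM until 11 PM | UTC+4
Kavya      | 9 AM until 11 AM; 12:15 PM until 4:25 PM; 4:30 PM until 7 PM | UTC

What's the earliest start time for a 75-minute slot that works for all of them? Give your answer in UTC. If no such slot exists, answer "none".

14:45

Teo in UTC: 14:45-19:00 (subtract 4h to convert from UTC+4).
Kavya in UTC: 09:00-11:00, 12:15-16:25, 16:30-19:00.
Teo ∩ Kavya: 14:45-16:25, 16:30-19:00.
So the common availability across everyone is 14:45-16:25, 16:30-19:00.
The first common window of at least 75 minutes is 14:45-16:25, so the earliest start is 14:45.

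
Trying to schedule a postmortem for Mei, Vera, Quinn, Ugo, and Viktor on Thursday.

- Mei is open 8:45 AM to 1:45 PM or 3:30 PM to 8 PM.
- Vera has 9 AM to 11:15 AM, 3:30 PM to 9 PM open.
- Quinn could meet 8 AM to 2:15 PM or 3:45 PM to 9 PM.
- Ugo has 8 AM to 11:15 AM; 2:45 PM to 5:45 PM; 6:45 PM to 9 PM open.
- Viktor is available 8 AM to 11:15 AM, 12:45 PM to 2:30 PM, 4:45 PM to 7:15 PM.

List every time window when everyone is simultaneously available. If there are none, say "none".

Mei ∩ Vera: 09:00-11:15, 15:30-20:00.
Mei ∩ Vera ∩ Quinn: 09:00-11:15, 15:45-20:00.
Mei ∩ Vera ∩ Quinn ∩ Ugo: 09:00-11:15, 15:45-17:45, 18:45-20:00.
Mei ∩ Vera ∩ Quinn ∩ Ugo ∩ Viktor: 09:00-11:15, 16:45-17:45, 18:45-19:15.

09:00-11:15, 16:45-17:45, 18:45-19:15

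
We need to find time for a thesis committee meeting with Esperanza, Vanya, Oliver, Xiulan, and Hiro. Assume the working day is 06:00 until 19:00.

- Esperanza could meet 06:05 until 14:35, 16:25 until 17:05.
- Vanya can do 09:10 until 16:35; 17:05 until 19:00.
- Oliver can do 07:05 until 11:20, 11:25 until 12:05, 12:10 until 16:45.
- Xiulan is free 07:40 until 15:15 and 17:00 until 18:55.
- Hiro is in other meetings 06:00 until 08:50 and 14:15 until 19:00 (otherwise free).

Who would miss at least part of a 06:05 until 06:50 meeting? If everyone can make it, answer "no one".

Hiro, Oliver, Vanya, Xiulan

Esperanza free: 06:05-14:35, 16:25-17:05.
Vanya free: 09:10-16:35, 17:05-19:00.
Oliver free: 07:05-11:20, 11:25-12:05, 12:10-16:45.
Xiulan free: 07:40-15:15, 17:00-18:55.
Hiro free: 08:50-14:15 (invert busy blocks within the working day).
Esperanza: free for 06:05-06:50. Vanya: not fully free for 06:05-06:50. Oliver: not fully free for 06:05-06:50. Xiulan: not fully free for 06:05-06:50. Hiro: not fully free for 06:05-06:50.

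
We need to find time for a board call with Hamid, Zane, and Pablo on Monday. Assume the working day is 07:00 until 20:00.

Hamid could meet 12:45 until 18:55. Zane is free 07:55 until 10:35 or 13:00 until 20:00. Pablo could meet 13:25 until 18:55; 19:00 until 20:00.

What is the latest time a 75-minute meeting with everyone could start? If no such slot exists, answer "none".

Hamid ∩ Zane: 13:00-18:55.
Hamid ∩ Zane ∩ Pablo: 13:25-18:55.
The last common window of at least 75 minutes is 13:25-18:55; a 75-minute meeting can start as late as 17:40 and still end by 18:55.

17:40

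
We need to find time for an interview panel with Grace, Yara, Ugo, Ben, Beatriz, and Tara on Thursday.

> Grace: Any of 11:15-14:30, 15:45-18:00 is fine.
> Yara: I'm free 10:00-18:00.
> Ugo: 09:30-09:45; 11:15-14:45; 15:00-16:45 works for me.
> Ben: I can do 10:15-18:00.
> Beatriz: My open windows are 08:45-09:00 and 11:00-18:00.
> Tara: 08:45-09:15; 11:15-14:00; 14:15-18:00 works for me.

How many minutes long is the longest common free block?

Grace ∩ Yara: 11:15-14:30, 15:45-18:00.
Grace ∩ Yara ∩ Ugo: 11:15-14:30, 15:45-16:45.
Grace ∩ Yara ∩ Ugo ∩ Ben: 11:15-14:30, 15:45-16:45.
Grace ∩ Yara ∩ Ugo ∩ Ben ∩ Beatriz: 11:15-14:30, 15:45-16:45.
Grace ∩ Yara ∩ Ugo ∩ Ben ∩ Beatriz ∩ Tara: 11:15-14:00, 14:15-14:30, 15:45-16:45.
So the common availability across everyone is 11:15-14:00, 14:15-14:30, 15:45-16:45.
The longest is 11:15-14:00 at 165 minutes.

165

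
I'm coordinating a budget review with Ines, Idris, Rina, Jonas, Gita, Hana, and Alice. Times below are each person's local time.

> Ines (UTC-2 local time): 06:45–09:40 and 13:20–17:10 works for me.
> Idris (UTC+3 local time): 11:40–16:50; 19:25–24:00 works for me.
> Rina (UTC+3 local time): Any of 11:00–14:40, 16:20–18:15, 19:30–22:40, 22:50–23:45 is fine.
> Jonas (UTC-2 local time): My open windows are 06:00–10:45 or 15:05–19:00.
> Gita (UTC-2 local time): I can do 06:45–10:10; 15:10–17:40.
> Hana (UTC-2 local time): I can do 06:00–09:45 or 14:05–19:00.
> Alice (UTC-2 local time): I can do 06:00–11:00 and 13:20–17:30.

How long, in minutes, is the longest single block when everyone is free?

175

Ines in UTC: 08:45-11:40, 15:20-19:10 (add 2h to convert from UTC-2).
Idris in UTC: 08:40-13:50, 16:25-21:00 (subtract 3h to convert from UTC+3).
Rina in UTC: 08:00-11:40, 13:20-15:15, 16:30-19:40, 19:50-20:45 (subtract 3h to convert from UTC+3).
Jonas in UTC: 08:00-12:45, 17:05-21:00 (add 2h to convert from UTC-2).
Gita in UTC: 08:45-12:10, 17:10-19:40 (add 2h to convert from UTC-2).
Hana in UTC: 08:00-11:45, 16:05-21:00 (add 2h to convert from UTC-2).
Alice in UTC: 08:00-13:00, 15:20-19:30 (add 2h to convert from UTC-2).
Ines ∩ Idris: 08:45-11:40, 16:25-19:10.
Ines ∩ Idris ∩ Rina: 08:45-11:40, 16:30-19:10.
Ines ∩ Idris ∩ Rina ∩ Jonas: 08:45-11:40, 17:05-19:10.
Ines ∩ Idris ∩ Rina ∩ Jonas ∩ Gita: 08:45-11:40, 17:10-19:10.
Ines ∩ Idris ∩ Rina ∩ Jonas ∩ Gita ∩ Hana: 08:45-11:40, 17:10-19:10.
Ines ∩ Idris ∩ Rina ∩ Jonas ∩ Gita ∩ Hana ∩ Alice: 08:45-11:40, 17:10-19:10.
The longest is 08:45-11:40 at 175 minutes.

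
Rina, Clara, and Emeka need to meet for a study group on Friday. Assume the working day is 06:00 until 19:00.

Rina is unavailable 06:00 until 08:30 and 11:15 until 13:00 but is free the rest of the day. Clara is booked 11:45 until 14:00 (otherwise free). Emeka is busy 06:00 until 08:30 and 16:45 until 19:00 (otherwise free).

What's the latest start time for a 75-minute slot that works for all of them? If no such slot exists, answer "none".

Rina free: 08:30-11:15, 13:00-19:00 (invert busy blocks within the working day).
Clara free: 06:00-11:45, 14:00-19:00 (invert busy blocks within the working day).
Emeka free: 08:30-16:45 (invert busy blocks within the working day).
Rina ∩ Clara: 08:30-11:15, 14:00-19:00.
Rina ∩ Clara ∩ Emeka: 08:30-11:15, 14:00-16:45.
So the common availability across everyone is 08:30-11:15, 14:00-16:45.
The last common window of at least 75 minutes is 14:00-16:45; a 75-minute meeting can start as late as 15:30 and still end by 16:45.

15:30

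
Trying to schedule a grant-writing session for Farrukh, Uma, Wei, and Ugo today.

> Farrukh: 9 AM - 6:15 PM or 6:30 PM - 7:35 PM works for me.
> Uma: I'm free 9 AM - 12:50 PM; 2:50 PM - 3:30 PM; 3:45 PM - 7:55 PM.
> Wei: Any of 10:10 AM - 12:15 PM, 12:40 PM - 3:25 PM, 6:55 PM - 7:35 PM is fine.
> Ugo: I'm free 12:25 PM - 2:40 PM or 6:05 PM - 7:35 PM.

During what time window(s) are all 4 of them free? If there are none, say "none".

12:40-12:50, 18:55-19:35

Farrukh ∩ Uma: 09:00-12:50, 14:50-15:30, 15:45-18:15, 18:30-19:35.
Farrukh ∩ Uma ∩ Wei: 10:10-12:15, 12:40-12:50, 14:50-15:25, 18:55-19:35.
Farrukh ∩ Uma ∩ Wei ∩ Ugo: 12:40-12:50, 18:55-19:35.
Those are the intersection windows.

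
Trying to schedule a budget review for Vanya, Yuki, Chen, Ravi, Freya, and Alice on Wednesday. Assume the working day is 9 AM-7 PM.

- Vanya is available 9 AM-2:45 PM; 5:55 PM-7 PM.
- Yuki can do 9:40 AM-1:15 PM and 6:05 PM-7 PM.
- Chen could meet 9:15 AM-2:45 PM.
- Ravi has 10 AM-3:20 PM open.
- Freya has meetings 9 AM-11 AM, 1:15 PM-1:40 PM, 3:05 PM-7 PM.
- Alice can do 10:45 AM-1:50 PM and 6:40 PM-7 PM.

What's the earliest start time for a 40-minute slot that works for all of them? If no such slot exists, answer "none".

Vanya free: 09:00-14:45, 17:55-19:00.
Yuki free: 09:40-13:15, 18:05-19:00.
Chen free: 09:15-14:45.
Ravi free: 10:00-15:20.
Freya free: 11:00-13:15, 13:40-15:05 (invert busy blocks within the working day).
Alice free: 10:45-13:50, 18:40-19:00.
Vanya ∩ Yuki: 09:40-13:15, 18:05-19:00.
Vanya ∩ Yuki ∩ Chen: 09:40-13:15.
Vanya ∩ Yuki ∩ Chen ∩ Ravi: 10:00-13:15.
Vanya ∩ Yuki ∩ Chen ∩ Ravi ∩ Freya: 11:00-13:15.
Vanya ∩ Yuki ∩ Chen ∩ Ravi ∩ Freya ∩ Alice: 11:00-13:15.
The first common window of at least 40 minutes is 11:00-13:15, so the earliest start is 11:00.

11:00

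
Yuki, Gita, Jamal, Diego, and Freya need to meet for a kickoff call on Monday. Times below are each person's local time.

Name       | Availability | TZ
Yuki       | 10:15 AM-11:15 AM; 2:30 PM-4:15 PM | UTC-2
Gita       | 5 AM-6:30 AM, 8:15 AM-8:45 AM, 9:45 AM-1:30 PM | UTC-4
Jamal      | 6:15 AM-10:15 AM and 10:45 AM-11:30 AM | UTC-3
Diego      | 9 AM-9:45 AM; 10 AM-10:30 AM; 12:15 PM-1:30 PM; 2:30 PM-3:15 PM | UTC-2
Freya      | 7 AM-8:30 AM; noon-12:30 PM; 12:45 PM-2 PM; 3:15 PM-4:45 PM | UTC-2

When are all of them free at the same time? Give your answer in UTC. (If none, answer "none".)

none

Yuki in UTC: 12:15-13:15, 16:30-18:15 (add 2h to convert from UTC-2).
Gita in UTC: 09:00-10:30, 12:15-12:45, 13:45-17:30 (add 4h to convert from UTC-4).
Jamal in UTC: 09:15-13:15, 13:45-14:30 (add 3h to convert from UTC-3).
Diego in UTC: 11:00-11:45, 12:00-12:30, 14:15-15:30, 16:30-17:15 (add 2h to convert from UTC-2).
Freya in UTC: 09:00-10:30, 14:00-14:30, 14:45-16:00, 17:15-18:45 (add 2h to convert from UTC-2).
Yuki ∩ Gita: 12:15-12:45, 16:30-17:30.
Yuki ∩ Gita ∩ Jamal: 12:15-12:45.
Yuki ∩ Gita ∩ Jamal ∩ Diego: 12:15-12:30.
Yuki ∩ Gita ∩ Jamal ∩ Diego ∩ Freya: ∅.
There is no time when everyone is free.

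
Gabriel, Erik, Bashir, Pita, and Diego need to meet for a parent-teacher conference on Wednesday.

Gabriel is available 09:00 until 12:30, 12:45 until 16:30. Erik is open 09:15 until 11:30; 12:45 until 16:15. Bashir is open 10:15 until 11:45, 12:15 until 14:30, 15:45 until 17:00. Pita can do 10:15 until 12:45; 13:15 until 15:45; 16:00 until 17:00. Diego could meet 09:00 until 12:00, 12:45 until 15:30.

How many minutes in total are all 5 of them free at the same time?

150

Gabriel ∩ Erik: 09:15-11:30, 12:45-16:15.
Gabriel ∩ Erik ∩ Bashir: 10:15-11:30, 12:45-14:30, 15:45-16:15.
Gabriel ∩ Erik ∩ Bashir ∩ Pita: 10:15-11:30, 13:15-14:30, 16:00-16:15.
Gabriel ∩ Erik ∩ Bashir ∩ Pita ∩ Diego: 10:15-11:30, 13:15-14:30.
Summing the common windows: 75 + 75 = 150 minutes.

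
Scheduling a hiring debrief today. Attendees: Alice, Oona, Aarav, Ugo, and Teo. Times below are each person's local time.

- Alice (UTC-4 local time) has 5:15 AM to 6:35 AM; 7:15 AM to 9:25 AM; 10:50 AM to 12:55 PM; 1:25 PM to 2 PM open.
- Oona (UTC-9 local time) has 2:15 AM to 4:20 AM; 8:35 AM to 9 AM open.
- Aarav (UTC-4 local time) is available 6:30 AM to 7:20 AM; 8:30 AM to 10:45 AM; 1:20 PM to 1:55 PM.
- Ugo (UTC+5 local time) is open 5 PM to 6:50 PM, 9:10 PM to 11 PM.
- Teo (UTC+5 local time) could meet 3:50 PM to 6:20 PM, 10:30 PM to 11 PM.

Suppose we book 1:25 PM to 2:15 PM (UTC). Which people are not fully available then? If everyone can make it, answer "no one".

Alice, Oona, Teo, Ugo

Alice in UTC: 09:15-10:35, 11:15-13:25, 14:50-16:55, 17:25-18:00 (add 4h to convert from UTC-4).
Oona in UTC: 11:15-13:20, 17:35-18:00 (add 9h to convert from UTC-9).
Aarav in UTC: 10:30-11:20, 12:30-14:45, 17:20-17:55 (add 4h to convert from UTC-4).
Ugo in UTC: 12:00-13:50, 16:10-18:00 (subtract 5h to convert from UTC+5).
Teo in UTC: 10:50-13:20, 17:30-18:00 (subtract 5h to convert from UTC+5).
Alice: not fully free for 13:25-14:15. Oona: not fully free for 13:25-14:15. Aarav: free for 13:25-14:15. Ugo: not fully free for 13:25-14:15. Teo: not fully free for 13:25-14:15.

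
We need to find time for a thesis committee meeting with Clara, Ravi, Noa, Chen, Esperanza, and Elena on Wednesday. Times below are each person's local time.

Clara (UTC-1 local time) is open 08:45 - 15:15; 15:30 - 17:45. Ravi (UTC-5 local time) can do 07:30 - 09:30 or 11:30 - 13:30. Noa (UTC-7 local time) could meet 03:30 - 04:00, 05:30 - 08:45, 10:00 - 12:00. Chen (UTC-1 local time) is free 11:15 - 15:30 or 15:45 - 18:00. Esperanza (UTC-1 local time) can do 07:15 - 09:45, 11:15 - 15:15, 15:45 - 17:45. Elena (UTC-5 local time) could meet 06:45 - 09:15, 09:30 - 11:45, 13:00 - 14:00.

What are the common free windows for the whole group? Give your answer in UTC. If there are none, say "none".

Clara in UTC: 09:45-16:15, 16:30-18:45 (add 1h to convert from UTC-1).
Ravi in UTC: 12:30-14:30, 16:30-18:30 (add 5h to convert from UTC-5).
Noa in UTC: 10:30-11:00, 12:30-15:45, 17:00-19:00 (add 7h to convert from UTC-7).
Chen in UTC: 12:15-16:30, 16:45-19:00 (add 1h to convert from UTC-1).
Esperanza in UTC: 08:15-10:45, 12:15-16:15, 16:45-18:45 (add 1h to convert from UTC-1).
Elena in UTC: 11:45-14:15, 14:30-16:45, 18:00-19:00 (add 5h to convert from UTC-5).
Clara ∩ Ravi: 12:30-14:30, 16:30-18:30.
Clara ∩ Ravi ∩ Noa: 12:30-14:30, 17:00-18:30.
Clara ∩ Ravi ∩ Noa ∩ Chen: 12:30-14:30, 17:00-18:30.
Clara ∩ Ravi ∩ Noa ∩ Chen ∩ Esperanza: 12:30-14:30, 17:00-18:30.
Clara ∩ Ravi ∩ Noa ∩ Chen ∩ Esperanza ∩ Elena: 12:30-14:15, 18:00-18:30.

12:30-14:15, 18:00-18:30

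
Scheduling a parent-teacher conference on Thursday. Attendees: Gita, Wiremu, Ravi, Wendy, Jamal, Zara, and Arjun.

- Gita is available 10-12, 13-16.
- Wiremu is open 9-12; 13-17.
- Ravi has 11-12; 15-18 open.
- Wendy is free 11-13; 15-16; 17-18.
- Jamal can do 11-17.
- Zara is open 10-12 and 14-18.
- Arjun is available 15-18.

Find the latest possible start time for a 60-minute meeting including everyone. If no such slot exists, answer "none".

15:00

Gita ∩ Wiremu: 10:00-12:00, 13:00-16:00.
Gita ∩ Wiremu ∩ Ravi: 11:00-12:00, 15:00-16:00.
Gita ∩ Wiremu ∩ Ravi ∩ Wendy: 11:00-12:00, 15:00-16:00.
Gita ∩ Wiremu ∩ Ravi ∩ Wendy ∩ Jamal: 11:00-12:00, 15:00-16:00.
Gita ∩ Wiremu ∩ Ravi ∩ Wendy ∩ Jamal ∩ Zara: 11:00-12:00, 15:00-16:00.
Gita ∩ Wiremu ∩ Ravi ∩ Wendy ∩ Jamal ∩ Zara ∩ Arjun: 15:00-16:00.
The last common window of at least 60 minutes is 15:00-16:00; a 60-minute meeting can start as late as 15:00 and still end by 16:00.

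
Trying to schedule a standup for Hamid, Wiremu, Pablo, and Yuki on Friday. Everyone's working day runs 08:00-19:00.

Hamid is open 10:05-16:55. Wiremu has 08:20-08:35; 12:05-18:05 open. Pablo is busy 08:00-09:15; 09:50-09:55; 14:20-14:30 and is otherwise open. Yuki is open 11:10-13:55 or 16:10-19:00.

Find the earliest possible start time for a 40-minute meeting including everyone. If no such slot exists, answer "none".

Hamid free: 10:05-16:55.
Wiremu free: 08:20-08:35, 12:05-18:05.
Pablo free: 09:15-09:50, 09:55-14:20, 14:30-19:00 (invert busy blocks within the working day).
Yuki free: 11:10-13:55, 16:10-19:00.
Hamid ∩ Wiremu: 12:05-16:55.
Hamid ∩ Wiremu ∩ Pablo: 12:05-14:20, 14:30-16:55.
Hamid ∩ Wiremu ∩ Pablo ∩ Yuki: 12:05-13:55, 16:10-16:55.
The first common window of at least 40 minutes is 12:05-13:55, so the earliest start is 12:05.

12:05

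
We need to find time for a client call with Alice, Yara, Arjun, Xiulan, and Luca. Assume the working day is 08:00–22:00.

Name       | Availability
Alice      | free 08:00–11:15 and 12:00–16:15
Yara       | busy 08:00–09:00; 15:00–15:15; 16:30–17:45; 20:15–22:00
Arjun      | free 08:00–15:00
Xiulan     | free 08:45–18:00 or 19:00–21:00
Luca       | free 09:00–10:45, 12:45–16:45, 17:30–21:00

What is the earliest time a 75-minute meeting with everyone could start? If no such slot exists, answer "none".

Alice free: 08:00-11:15, 12:00-16:15.
Yara free: 09:00-15:00, 15:15-16:30, 17:45-20:15 (invert busy blocks within the working day).
Arjun free: 08:00-15:00.
Xiulan free: 08:45-18:00, 19:00-21:00.
Luca free: 09:00-10:45, 12:45-16:45, 17:30-21:00.
Alice ∩ Yara: 09:00-11:15, 12:00-15:00, 15:15-16:15.
Alice ∩ Yara ∩ Arjun: 09:00-11:15, 12:00-15:00.
Alice ∩ Yara ∩ Arjun ∩ Xiulan: 09:00-11:15, 12:00-15:00.
Alice ∩ Yara ∩ Arjun ∩ Xiulan ∩ Luca: 09:00-10:45, 12:45-15:00.
The first common window of at least 75 minutes is 09:00-10:45, so the earliest start is 09:00.

09:00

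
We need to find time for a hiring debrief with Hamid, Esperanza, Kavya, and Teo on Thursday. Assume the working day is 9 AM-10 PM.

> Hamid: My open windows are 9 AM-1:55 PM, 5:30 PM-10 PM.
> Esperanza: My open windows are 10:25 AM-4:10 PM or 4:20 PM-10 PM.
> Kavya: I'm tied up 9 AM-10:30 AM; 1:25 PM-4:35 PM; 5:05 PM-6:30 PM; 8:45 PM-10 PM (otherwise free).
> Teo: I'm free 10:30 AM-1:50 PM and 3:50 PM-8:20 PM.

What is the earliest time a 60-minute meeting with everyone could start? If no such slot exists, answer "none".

Hamid free: 09:00-13:55, 17:30-22:00.
Esperanza free: 10:25-16:10, 16:20-22:00.
Kavya free: 10:30-13:25, 16:35-17:05, 18:30-20:45 (invert busy blocks within the working day).
Teo free: 10:30-13:50, 15:50-20:20.
Hamid ∩ Esperanza: 10:25-13:55, 17:30-22:00.
Hamid ∩ Esperanza ∩ Kavya: 10:30-13:25, 18:30-20:45.
Hamid ∩ Esperanza ∩ Kavya ∩ Teo: 10:30-13:25, 18:30-20:20.
So the common availability across everyone is 10:30-13:25, 18:30-20:20.
The first common window of at least 60 minutes is 10:30-13:25, so the earliest start is 10:30.

10:30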